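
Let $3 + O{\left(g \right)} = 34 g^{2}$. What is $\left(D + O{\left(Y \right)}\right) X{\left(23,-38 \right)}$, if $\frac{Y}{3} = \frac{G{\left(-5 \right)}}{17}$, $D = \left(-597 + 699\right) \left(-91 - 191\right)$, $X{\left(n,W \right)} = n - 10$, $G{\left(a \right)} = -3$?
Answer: $- \frac{6355401}{17} \approx -3.7385 \cdot 10^{5}$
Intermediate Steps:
$X{\left(n,W \right)} = -10 + n$ ($X{\left(n,W \right)} = n - 10 = -10 + n$)
$D = -28764$ ($D = 102 \left(-282\right) = -28764$)
$Y = - \frac{9}{17}$ ($Y = 3 \left(- \frac{3}{17}\right) = - \frac{9}{17} \approx -0.52941$)
$O{\left(g \right)} = -3 + 34 g^{2}$
$\left(D + O{\left(Y \right)}\right) X{\left(23,-38 \right)} = \left(-28764 - \left(3 - 34 \left(- \frac{9}{17}\right)^{2}\right)\right) \left(-10 + 23\right) = \left(-28764 + \left(-3 + 34 \cdot \frac{81}{289}\right)\right) 13 = \left(-28764 + \left(-3 + \frac{162}{17}\right)\right) 13 = \left(-28764 + \frac{111}{17}\right) 13 = \left(- \frac{488877}{17}\right) 13 = - \frac{6355401}{17}$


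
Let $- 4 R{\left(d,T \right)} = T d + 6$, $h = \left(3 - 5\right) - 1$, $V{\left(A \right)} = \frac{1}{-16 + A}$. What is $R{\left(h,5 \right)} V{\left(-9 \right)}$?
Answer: $- \frac{9}{100} \approx -0.09$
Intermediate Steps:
$h = -3$ ($h = -2 - 1 = -3$)
$R{\left(d,T \right)} = - \frac{3}{2} - \frac{T d}{4}$ ($R{\left(d,T \right)} = - \frac{T d + 6}{4} = - \frac{6 + T d}{4} = - \frac{3}{2} - \frac{T d}{4}$)
$R{\left(h,5 \right)} V{\left(-9 \right)} = \frac{- \frac{3}{2} - \frac{5}{4} \left(-3\right)}{-16 - 9} = \frac{- \frac{3}{2} + \frac{15}{4}}{-25} = \frac{9}{4} \left(- \frac{1}{25}\right) = - \frac{9}{100}$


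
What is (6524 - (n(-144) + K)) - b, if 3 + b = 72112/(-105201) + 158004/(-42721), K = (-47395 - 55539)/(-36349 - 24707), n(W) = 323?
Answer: 4505660317335017/725935152192 ≈ 6206.7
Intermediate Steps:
K = 51467/30528 (K = -102934/(-61056) = -102934*(-1/61056) = 51467/30528 ≈ 1.6859)
b = -4740821617/642041703 (b = -3 + (72112/(-105201) + 158004/(-42721)) = -3 + (72112*(-1/105201) + 158004*(-1/42721)) = -3 + (-72112/105201 - 22572/6103) = -3 - 2814696508/642041703 = -4740821617/642041703 ≈ -7.3840)
(6524 - (n(-144) + K)) - b = (6524 - (323 + 51467/30528)) - 1*(-4740821617/642041703) = (6524 - 1*9912011/30528) + 4740821617/642041703 = (6524 - 9912011/30528) + 4740821617/642041703 = 189252661/30528 + 4740821617/642041703 = 4505660317335017/725935152192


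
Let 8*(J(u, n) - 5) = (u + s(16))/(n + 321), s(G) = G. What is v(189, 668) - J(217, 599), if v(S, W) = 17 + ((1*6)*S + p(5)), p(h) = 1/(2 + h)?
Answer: 59047649/51520 ≈ 1146.1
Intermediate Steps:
J(u, n) = 5 + (16 + u)/(8*(321 + n)) (J(u, n) = 5 + ((u + 16)/(n + 321))/8 = 5 + ((16 + u)/(321 + n))/8 = 5 + (16 + u)/(8*(321 + n)))
v(S, W) = 120/7 + 6*S (v(S, W) = 17 + ((1*6)*S + 1/(2 + 5)) = 17 + (6*S + 1/7) = 17 + (6*S + ⅐) = 17 + (⅐ + 6*S) = 120/7 + 6*S)
v(189, 668) - J(217, 599) = (120/7 + 6*189) - (12856 + 217 + 40*599)/(8*(321 + 599)) = (120/7 + 1134) - (12856 + 217 + 23960)/(8*920) = 8058/7 - 37033/(8*920) = 8058/7 - 1*37033/7360 = 8058/7 - 37033/7360 = 59047649/51520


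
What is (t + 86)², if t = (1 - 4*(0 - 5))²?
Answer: 277729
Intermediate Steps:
t = 441 (t = (1 - 4*(-5))² = (1 + 20)² = 21² = 441)
(t + 86)² = (441 + 86)² = 527² = 277729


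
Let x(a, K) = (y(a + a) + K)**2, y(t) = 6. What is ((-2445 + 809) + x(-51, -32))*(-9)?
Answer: 8640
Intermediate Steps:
x(a, K) = (6 + K)**2
((-2445 + 809) + x(-51, -32))*(-9) = ((-2445 + 809) + (6 - 32)**2)*(-9) = (-1636 + (-26)**2)*(-9) = (-1636 + 676)*(-9) = -960*(-9) = 8640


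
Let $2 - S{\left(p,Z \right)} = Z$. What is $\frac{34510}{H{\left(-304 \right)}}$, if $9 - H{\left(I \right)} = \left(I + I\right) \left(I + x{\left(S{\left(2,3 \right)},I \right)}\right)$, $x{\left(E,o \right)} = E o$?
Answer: $\frac{34510}{9} \approx 3834.4$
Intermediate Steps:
$S{\left(p,Z \right)} = 2 - Z$
$H{\left(I \right)} = 9$ ($H{\left(I \right)} = 9 - \left(I + I\right) \left(I + \left(2 - 3\right) I\right) = 9 - 2 I \left(I + \left(2 - 3\right) I\right) = 9 - 2 I \left(I - I\right) = 9 - 2 I 0 = 9 - 0 = 9 + 0 = 9$)
$\frac{34510}{H{\left(-304 \right)}} = \frac{34510}{9}$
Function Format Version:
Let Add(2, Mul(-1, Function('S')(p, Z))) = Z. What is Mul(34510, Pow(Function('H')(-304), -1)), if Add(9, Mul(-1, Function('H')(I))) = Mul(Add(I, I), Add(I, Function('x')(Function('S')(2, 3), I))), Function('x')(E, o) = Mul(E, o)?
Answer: Rational(34510, 9) ≈ 3834.4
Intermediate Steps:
Function('S')(p, Z) = Add(2, Mul(-1, Z))
Function('H')(I) = 9 (Function('H')(I) = Add(9, Mul(-1, Mul(Add(I, I), Add(I, Mul(Add(2, Mul(-1, 3)), I))))) = Add(9, Mul(-1, Mul(Mul(2, I), Add(I, Mul(Add(2, -3), I))))) = Add(9, Mul(-1, Mul(Mul(2, I), Add(I, Mul(-1, I))))) = Add(9, Mul(-1, Mul(Mul(2, I), 0))) = Add(9, Mul(-1, 0)) = Add(9, 0) = 9)
Mul(34510, Pow(Function('H')(-304), -1)) = Mul(34510, Pow(9, -1)) = Mul(34510, Rational(1, 9)) = Rational(34510, 9)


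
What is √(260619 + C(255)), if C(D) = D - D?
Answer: √260619 ≈ 510.51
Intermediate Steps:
C(D) = 0
√(260619 + C(255)) = √(260619 + 0) = √260619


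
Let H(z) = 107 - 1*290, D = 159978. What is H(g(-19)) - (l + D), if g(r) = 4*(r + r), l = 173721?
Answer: -333882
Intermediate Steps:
g(r) = 8*r (g(r) = 4*(2*r) = 8*r)
H(z) = -183 (H(z) = 107 - 290 = -183)
H(g(-19)) - (l + D) = -183 - (173721 + 159978) = -183 - 1*333699 = -183 - 333699 = -333882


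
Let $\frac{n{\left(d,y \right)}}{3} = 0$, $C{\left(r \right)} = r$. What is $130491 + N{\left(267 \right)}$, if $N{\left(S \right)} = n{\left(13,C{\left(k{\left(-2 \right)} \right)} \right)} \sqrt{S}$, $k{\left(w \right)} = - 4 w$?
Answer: $130491$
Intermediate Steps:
$n{\left(d,y \right)} = 0$ ($n{\left(d,y \right)} = 3 \cdot 0 = 0$)
$N{\left(S \right)} = 0$ ($N{\left(S \right)} = 0 \sqrt{S} = 0$)
$130491 + N{\left(267 \right)} = 130491 + 0 = 130491$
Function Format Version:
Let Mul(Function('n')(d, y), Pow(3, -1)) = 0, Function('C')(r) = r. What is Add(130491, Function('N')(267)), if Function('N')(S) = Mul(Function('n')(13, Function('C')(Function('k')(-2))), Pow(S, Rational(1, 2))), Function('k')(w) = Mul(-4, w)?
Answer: 130491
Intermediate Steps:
Function('n')(d, y) = 0 (Function('n')(d, y) = Mul(3, 0) = 0)
Function('N')(S) = 0 (Function('N')(S) = Mul(0, Pow(S, Rational(1, 2))) = 0)
Add(130491, Function('N')(267)) = Add(130491, 0) = 130491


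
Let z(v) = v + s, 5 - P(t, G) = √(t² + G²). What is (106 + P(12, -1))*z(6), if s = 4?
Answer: 1110 - 10*√145 ≈ 989.58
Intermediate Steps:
P(t, G) = 5 - √(G² + t²) (P(t, G) = 5 - √(t² + G²) = 5 - √(G² + t²))
z(v) = 4 + v (z(v) = v + 4 = 4 + v)
(106 + P(12, -1))*z(6) = (106 + (5 - √((-1)² + 12²)))*(4 + 6) = (106 + (5 - √(1 + 144)))*10 = (106 + (5 - √145))*10 = (111 - √145)*10 = 1110 - 10*√145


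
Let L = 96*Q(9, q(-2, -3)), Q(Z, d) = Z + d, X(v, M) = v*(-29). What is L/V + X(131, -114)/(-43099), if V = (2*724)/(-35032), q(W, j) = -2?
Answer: -968139103/59549 ≈ -16258.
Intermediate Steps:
X(v, M) = -29*v
L = 672 (L = 96*(9 - 2) = 96*7 = 672)
V = -181/4379 (V = 1448*(-1/35032) = -181/4379 ≈ -0.041334)
L/V + X(131, -114)/(-43099) = 672/(-181/4379) - 29*131/(-43099) = 672*(-4379/181) - 3799*(-1/43099) = -2942688/181 + 29/329 = -968139103/59549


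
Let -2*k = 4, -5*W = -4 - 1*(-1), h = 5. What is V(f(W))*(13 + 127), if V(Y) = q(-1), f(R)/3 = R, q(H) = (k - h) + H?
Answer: -1120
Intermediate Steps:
W = ⅗ (W = -(-4 - 1*(-1))/5 = -(-4 + 1)/5 = -⅕*(-3) = ⅗ ≈ 0.60000)
k = -2 (k = -½*4 = -2)
q(H) = -7 + H (q(H) = (-2 - 1*5) + H = (-2 - 5) + H = -7 + H)
f(R) = 3*R
V(Y) = -8 (V(Y) = -7 - 1 = -8)
V(f(W))*(13 + 127) = -8*(13 + 127) = -8*140 = -1120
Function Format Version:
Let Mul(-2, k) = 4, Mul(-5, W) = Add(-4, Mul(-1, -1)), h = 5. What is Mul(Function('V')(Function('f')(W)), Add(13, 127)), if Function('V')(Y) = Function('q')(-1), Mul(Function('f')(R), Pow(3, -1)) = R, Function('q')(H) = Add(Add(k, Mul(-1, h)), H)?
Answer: -1120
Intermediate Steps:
W = Rational(3, 5) (W = Mul(Rational(-1, 5), Add(-4, Mul(-1, -1))) = Mul(Rational(-1, 5), Add(-4, 1)) = Mul(Rational(-1, 5), -3) = Rational(3, 5) ≈ 0.60000)
k = -2 (k = Mul(Rational(-1, 2), 4) = -2)
Function('q')(H) = Add(-7, H) (Function('q')(H) = Add(Add(-2, Mul(-1, 5)), H) = Add(Add(-2, -5), H) = Add(-7, H))
Function('f')(R) = Mul(3, R)
Function('V')(Y) = -8 (Function('V')(Y) = Add(-7, -1) = -8)
Mul(Function('V')(Function('f')(W)), Add(13, 127)) = Mul(-8, Add(13, 127)) = Mul(-8, 140) = -1120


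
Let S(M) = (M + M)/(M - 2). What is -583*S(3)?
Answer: -3498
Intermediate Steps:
S(M) = 2*M/(-2 + M) (S(M) = (2*M)/(-2 + M) = 2*M/(-2 + M))
-583*S(3) = -1166*3/(-2 + 3) = -1166*3/1 = -1166*3 = -583*6 = -3498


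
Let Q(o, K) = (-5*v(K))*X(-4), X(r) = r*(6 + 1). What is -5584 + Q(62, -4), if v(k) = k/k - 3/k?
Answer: -5339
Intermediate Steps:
v(k) = 1 - 3/k
X(r) = 7*r (X(r) = r*7 = 7*r)
Q(o, K) = 140*(-3 + K)/K (Q(o, K) = (-5*(-3 + K)/K)*(7*(-4)) = -5*(-3 + K)/K*(-28) = 140*(-3 + K)/K)
-5584 + Q(62, -4) = -5584 + (140 - 420/(-4)) = -5584 + (140 - 420*(-¼)) = -5584 + (140 + 105) = -5584 + 245 = -5339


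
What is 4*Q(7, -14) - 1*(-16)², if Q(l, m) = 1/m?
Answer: -1794/7 ≈ -256.29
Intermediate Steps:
4*Q(7, -14) - 1*(-16)² = 4/(-14) - 1*(-16)² = 4*(-1/14) - 1*256 = -2/7 - 256 = -1794/7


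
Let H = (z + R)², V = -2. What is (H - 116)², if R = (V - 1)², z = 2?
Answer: 25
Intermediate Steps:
R = 9 (R = (-2 - 1)² = (-3)² = 9)
H = 121 (H = (2 + 9)² = 11² = 121)
(H - 116)² = (121 - 116)² = 5² = 25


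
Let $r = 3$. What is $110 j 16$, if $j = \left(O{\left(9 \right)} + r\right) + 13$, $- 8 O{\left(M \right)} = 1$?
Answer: $27940$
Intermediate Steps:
$O{\left(M \right)} = - \frac{1}{8}$ ($O{\left(M \right)} = \left(- \frac{1}{8}\right) 1 = - \frac{1}{8}$)
$j = \frac{127}{8}$ ($j = \left(- \frac{1}{8} + 3\right) + 13 = \frac{23}{8} + 13 = \frac{127}{8} \approx 15.875$)
$110 j 16 = 110 \cdot \frac{127}{8} \cdot 16 = \frac{6985}{4} \cdot 16 = 27940$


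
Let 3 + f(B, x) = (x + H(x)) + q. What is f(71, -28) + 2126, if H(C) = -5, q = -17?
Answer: 2073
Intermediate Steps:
f(B, x) = -25 + x (f(B, x) = -3 + ((x - 5) - 17) = -3 + ((-5 + x) - 17) = -3 + (-22 + x) = -25 + x)
f(71, -28) + 2126 = (-25 - 28) + 2126 = -53 + 2126 = 2073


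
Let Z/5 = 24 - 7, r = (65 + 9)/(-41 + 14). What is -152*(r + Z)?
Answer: -337592/27 ≈ -12503.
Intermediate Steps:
r = -74/27 (r = 74/(-27) = 74*(-1/27) = -74/27 ≈ -2.7407)
Z = 85 (Z = 5*(24 - 7) = 5*17 = 85)
-152*(r + Z) = -152*(-74/27 + 85) = -152*2221/27 = -337592/27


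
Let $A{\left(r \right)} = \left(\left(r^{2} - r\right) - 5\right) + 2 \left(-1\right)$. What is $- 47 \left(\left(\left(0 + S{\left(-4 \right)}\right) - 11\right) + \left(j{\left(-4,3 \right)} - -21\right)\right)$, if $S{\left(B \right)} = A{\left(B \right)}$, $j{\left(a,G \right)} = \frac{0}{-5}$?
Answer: $-1081$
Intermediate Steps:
$j{\left(a,G \right)} = 0$ ($j{\left(a,G \right)} = 0 \left(- \frac{1}{5}\right) = 0$)
$A{\left(r \right)} = -7 + r^{2} - r$ ($A{\left(r \right)} = \left(-5 + r^{2} - r\right) - 2 = -7 + r^{2} - r$)
$S{\left(B \right)} = -7 + B^{2} - B$
$- 47 \left(\left(\left(0 + S{\left(-4 \right)}\right) - 11\right) + \left(j{\left(-4,3 \right)} - -21\right)\right) = - 47 \left(\left(\left(0 - \left(3 - 16\right)\right) - 11\right) + \left(0 - -21\right)\right) = - 47 \left(\left(\left(0 + \left(-7 + 16 + 4\right)\right) - 11\right) + \left(0 + 21\right)\right) = - 47 \left(\left(\left(0 + 13\right) - 11\right) + 21\right) = - 47 \left(\left(13 - 11\right) + 21\right) = - 47 \left(2 + 21\right) = \left(-47\right) 23 = -1081$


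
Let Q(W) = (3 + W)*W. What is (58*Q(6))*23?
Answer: 72036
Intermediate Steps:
Q(W) = W*(3 + W)
(58*Q(6))*23 = (58*(6*(3 + 6)))*23 = (58*(6*9))*23 = (58*54)*23 = 3132*23 = 72036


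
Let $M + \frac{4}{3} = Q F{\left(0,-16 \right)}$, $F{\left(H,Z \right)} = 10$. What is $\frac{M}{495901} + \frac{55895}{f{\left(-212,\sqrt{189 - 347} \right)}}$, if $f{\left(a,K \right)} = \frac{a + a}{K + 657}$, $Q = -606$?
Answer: $- \frac{54632947294561}{630786072} - \frac{55895 i \sqrt{158}}{424} \approx -86611.0 - 1657.1 i$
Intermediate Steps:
$M = - \frac{18184}{3}$ ($M = - \frac{4}{3} - 6060 = - \frac{18184}{3} \approx -6061.3$)
$f{\left(a,K \right)} = \frac{2 a}{657 + K}$
$\frac{M}{495901} + \frac{55895}{f{\left(-212,\sqrt{189 - 347} \right)}} = - \frac{18184}{3 \cdot 495901} + \frac{55895}{2 \left(-212\right) \frac{1}{657 + \sqrt{189 - 347}}} = \left(- \frac{18184}{3}\right) \frac{1}{495901} + \frac{55895}{2 \left(-212\right) \frac{1}{657 + \sqrt{-158}}} = - \frac{18184}{1487703} + \frac{55895}{2 \left(-212\right) \frac{1}{657 + i \sqrt{158}}} = - \frac{18184}{1487703} + \frac{55895}{\left(-424\right) \frac{1}{657 + i \sqrt{158}}} = - \frac{18184}{1487703} + 55895 \left(- \frac{657}{424} - \frac{i \sqrt{158}}{424}\right) = - \frac{18184}{1487703} - \left(\frac{36723015}{424} + \frac{55895 i \sqrt{158}}{424}\right) = - \frac{54632947294561}{630786072} - \frac{55895 i \sqrt{158}}{424}$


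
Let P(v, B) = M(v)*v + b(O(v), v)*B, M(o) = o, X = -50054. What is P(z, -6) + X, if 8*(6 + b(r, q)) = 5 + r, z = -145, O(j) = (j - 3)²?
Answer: -181699/4 ≈ -45425.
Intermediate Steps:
O(j) = (-3 + j)²
b(r, q) = -43/8 + r/8 (b(r, q) = -6 + (5 + r)/8 = -6 + (5/8 + r/8) = -43/8 + r/8)
P(v, B) = v² + B*(-43/8 + (-3 + v)²/8) (P(v, B) = v*v + (-43/8 + (-3 + v)²/8)*B = v² + B*(-43/8 + (-3 + v)²/8))
P(z, -6) + X = ((-145)² + (⅛)*(-6)*(-43 + (-3 - 145)²)) - 50054 = (21025 + (⅛)*(-6)*(-43 + (-148)²)) - 50054 = (21025 + (⅛)*(-6)*(-43 + 21904)) - 50054 = (21025 + (⅛)*(-6)*21861) - 50054 = (21025 - 65583/4) - 50054 = 18517/4 - 50054 = -181699/4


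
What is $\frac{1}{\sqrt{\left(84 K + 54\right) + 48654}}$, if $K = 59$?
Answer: $\frac{\sqrt{3354}}{13416} \approx 0.0043168$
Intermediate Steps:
$\frac{1}{\sqrt{\left(84 K + 54\right) + 48654}} = \frac{1}{\sqrt{\left(84 \cdot 59 + 54\right) + 48654}} = \frac{1}{\sqrt{\left(4956 + 54\right) + 48654}} = \frac{1}{\sqrt{5010 + 48654}} = \frac{1}{\sqrt{53664}} = \frac{1}{4 \sqrt{3354}} = \frac{\sqrt{3354}}{13416}$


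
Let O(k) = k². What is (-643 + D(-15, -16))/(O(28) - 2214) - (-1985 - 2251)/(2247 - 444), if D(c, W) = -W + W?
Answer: 2405603/859430 ≈ 2.7991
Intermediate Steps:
D(c, W) = 0
(-643 + D(-15, -16))/(O(28) - 2214) - (-1985 - 2251)/(2247 - 444) = (-643 + 0)/(28² - 2214) - (-1985 - 2251)/(2247 - 444) = -643/(784 - 2214) - (-4236)/1803 = -643/(-1430) - (-4236)/1803 = -643*(-1/1430) - 1*(-1412/601) = 643/1430 + 1412/601 = 2405603/859430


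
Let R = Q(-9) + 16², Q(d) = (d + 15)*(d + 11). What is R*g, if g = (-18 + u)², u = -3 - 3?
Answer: 154368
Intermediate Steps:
u = -6
Q(d) = (11 + d)*(15 + d) (Q(d) = (15 + d)*(11 + d) = (11 + d)*(15 + d))
R = 268 (R = (165 + (-9)² + 26*(-9)) + 16² = (165 + 81 - 234) + 256 = 12 + 256 = 268)
g = 576 (g = (-18 - 6)² = (-24)² = 576)
R*g = 268*576 = 154368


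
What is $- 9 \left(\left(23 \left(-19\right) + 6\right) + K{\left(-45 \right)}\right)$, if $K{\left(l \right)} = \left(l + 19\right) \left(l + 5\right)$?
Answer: $-5481$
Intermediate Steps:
$K{\left(l \right)} = \left(5 + l\right) \left(19 + l\right)$ ($K{\left(l \right)} = \left(19 + l\right) \left(5 + l\right) = \left(5 + l\right) \left(19 + l\right)$)
$- 9 \left(\left(23 \left(-19\right) + 6\right) + K{\left(-45 \right)}\right) = - 9 \left(\left(23 \left(-19\right) + 6\right) + \left(95 + \left(-45\right)^{2} + 24 \left(-45\right)\right)\right) = - 9 \left(\left(-437 + 6\right) + \left(95 + 2025 - 1080\right)\right) = - 9 \left(-431 + 1040\right) = \left(-9\right) 609 = -5481$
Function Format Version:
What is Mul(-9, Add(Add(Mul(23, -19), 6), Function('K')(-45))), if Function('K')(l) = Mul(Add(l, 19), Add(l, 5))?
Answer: -5481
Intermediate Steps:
Function('K')(l) = Mul(Add(5, l), Add(19, l)) (Function('K')(l) = Mul(Add(19, l), Add(5, l)) = Mul(Add(5, l), Add(19, l)))
Mul(-9, Add(Add(Mul(23, -19), 6), Function('K')(-45))) = Mul(-9, Add(Add(Mul(23, -19), 6), Add(95, Pow(-45, 2), Mul(24, -45)))) = Mul(-9, Add(Add(-437, 6), Add(95, 2025, -1080))) = Mul(-9, Add(-431, 1040)) = Mul(-9, 609) = -5481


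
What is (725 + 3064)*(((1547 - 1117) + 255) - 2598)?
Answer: -7248357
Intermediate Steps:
(725 + 3064)*(((1547 - 1117) + 255) - 2598) = 3789*((430 + 255) - 2598) = 3789*(685 - 2598) = 3789*(-1913) = -7248357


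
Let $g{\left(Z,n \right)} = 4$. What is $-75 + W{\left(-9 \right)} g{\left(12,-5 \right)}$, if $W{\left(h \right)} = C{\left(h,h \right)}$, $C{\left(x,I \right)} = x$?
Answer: $-111$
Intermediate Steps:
$W{\left(h \right)} = h$
$-75 + W{\left(-9 \right)} g{\left(12,-5 \right)} = -75 - 36 = -111$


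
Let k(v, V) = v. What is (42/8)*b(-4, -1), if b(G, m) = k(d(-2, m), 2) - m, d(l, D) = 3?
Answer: 21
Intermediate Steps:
b(G, m) = 3 - m
(42/8)*b(-4, -1) = (42/8)*(3 - 1*(-1)) = (42*(1/8))*(3 + 1) = (21/4)*4 = 21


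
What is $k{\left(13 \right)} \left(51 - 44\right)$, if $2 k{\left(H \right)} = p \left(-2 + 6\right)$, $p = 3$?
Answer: $42$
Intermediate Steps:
$k{\left(H \right)} = 6$ ($k{\left(H \right)} = \frac{3 \left(-2 + 6\right)}{2} = \frac{3 \cdot 4}{2} = \frac{1}{2} \cdot 12 = 6$)
$k{\left(13 \right)} \left(51 - 44\right) = 6 \left(51 - 44\right) = 6 \cdot 7 = 42$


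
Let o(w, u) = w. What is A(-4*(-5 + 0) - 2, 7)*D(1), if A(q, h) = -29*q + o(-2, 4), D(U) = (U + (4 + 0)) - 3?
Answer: -1048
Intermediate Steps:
D(U) = 1 + U (D(U) = (U + 4) - 3 = (4 + U) - 3 = 1 + U)
A(q, h) = -2 - 29*q (A(q, h) = -29*q - 2 = -2 - 29*q)
A(-4*(-5 + 0) - 2, 7)*D(1) = (-2 - 29*(-4*(-5 + 0) - 2))*(1 + 1) = (-2 - 29*(-4*(-5) - 2))*2 = (-2 - 29*(20 - 2))*2 = (-2 - 29*18)*2 = (-2 - 522)*2 = -524*2 = -1048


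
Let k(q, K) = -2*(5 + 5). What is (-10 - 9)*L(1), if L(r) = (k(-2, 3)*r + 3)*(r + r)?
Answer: 646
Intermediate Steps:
k(q, K) = -20 (k(q, K) = -2*10 = -20)
L(r) = 2*r*(3 - 20*r) (L(r) = (-20*r + 3)*(r + r) = (3 - 20*r)*(2*r) = 2*r*(3 - 20*r))
(-10 - 9)*L(1) = (-10 - 9)*(2*1*(3 - 20*1)) = -38*(3 - 20) = -38*(-17) = -19*(-34) = 646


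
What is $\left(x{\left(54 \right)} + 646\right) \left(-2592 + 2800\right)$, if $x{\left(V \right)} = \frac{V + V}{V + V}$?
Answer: $134576$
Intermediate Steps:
$x{\left(V \right)} = 1$ ($x{\left(V \right)} = \frac{2 V}{2 V} = 2 V \frac{1}{2 V} = 1$)
$\left(x{\left(54 \right)} + 646\right) \left(-2592 + 2800\right) = \left(1 + 646\right) \left(-2592 + 2800\right) = 647 \cdot 208 = 134576$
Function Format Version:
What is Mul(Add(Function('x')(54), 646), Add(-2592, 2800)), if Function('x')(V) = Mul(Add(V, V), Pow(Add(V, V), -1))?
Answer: 134576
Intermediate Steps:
Function('x')(V) = 1 (Function('x')(V) = Mul(Mul(2, V), Pow(Mul(2, V), -1)) = Mul(Mul(2, V), Mul(Rational(1, 2), Pow(V, -1))) = 1)
Mul(Add(Function('x')(54), 646), Add(-2592, 2800)) = Mul(Add(1, 646), Add(-2592, 2800)) = Mul(647, 208) = 134576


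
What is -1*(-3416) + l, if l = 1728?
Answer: 5144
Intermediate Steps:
-1*(-3416) + l = -1*(-3416) + 1728 = 3416 + 1728 = 5144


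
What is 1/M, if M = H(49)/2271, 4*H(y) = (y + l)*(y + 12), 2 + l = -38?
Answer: 3028/183 ≈ 16.546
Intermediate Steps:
l = -40 (l = -2 - 38 = -40)
H(y) = (-40 + y)*(12 + y)/4 (H(y) = ((y - 40)*(y + 12))/4 = ((-40 + y)*(12 + y))/4 = (-40 + y)*(12 + y)/4)
M = 183/3028 (M = (-120 - 7*49 + (1/4)*49**2)/2271 = (-120 - 343 + (1/4)*2401)*(1/2271) = (-120 - 343 + 2401/4)*(1/2271) = (549/4)*(1/2271) = 183/3028 ≈ 0.060436)
1/M = 1/(183/3028) = 3028/183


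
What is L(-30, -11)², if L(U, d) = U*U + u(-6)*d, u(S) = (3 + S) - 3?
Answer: 933156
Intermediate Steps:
u(S) = S
L(U, d) = U² - 6*d (L(U, d) = U*U - 6*d = U² - 6*d)
L(-30, -11)² = ((-30)² - 6*(-11))² = (900 + 66)² = 966² = 933156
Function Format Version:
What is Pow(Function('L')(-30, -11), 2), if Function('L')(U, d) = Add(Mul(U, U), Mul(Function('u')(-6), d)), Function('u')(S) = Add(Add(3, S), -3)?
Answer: 933156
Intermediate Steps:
Function('u')(S) = S
Function('L')(U, d) = Add(Pow(U, 2), Mul(-6, d)) (Function('L')(U, d) = Add(Mul(U, U), Mul(-6, d)) = Add(Pow(U, 2), Mul(-6, d)))
Pow(Function('L')(-30, -11), 2) = Pow(Add(Pow(-30, 2), Mul(-6, -11)), 2) = Pow(Add(900, 66), 2) = Pow(966, 2) = 933156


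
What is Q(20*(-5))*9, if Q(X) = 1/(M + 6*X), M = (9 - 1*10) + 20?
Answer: -9/581 ≈ -0.015491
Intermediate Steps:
M = 19 (M = (9 - 10) + 20 = -1 + 20 = 19)
Q(X) = 1/(19 + 6*X)
Q(20*(-5))*9 = 9/(19 + 6*(20*(-5))) = 9/(19 + 6*(-100)) = 9/(19 - 600) = 9/(-581) = -1/581*9 = -9/581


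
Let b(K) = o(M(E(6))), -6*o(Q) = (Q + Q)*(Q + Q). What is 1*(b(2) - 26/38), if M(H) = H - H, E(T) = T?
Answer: -13/19 ≈ -0.68421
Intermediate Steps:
M(H) = 0
o(Q) = -2*Q²/3 (o(Q) = -(Q + Q)*(Q + Q)/6 = -2*Q*2*Q/6 = -2*Q²/3)
b(K) = 0 (b(K) = -⅔*0² = -⅔*0 = 0)
1*(b(2) - 26/38) = 1*(0 - 26/38) = 1*(0 - 26*1/38) = 1*(0 - 13/19) = 1*(-13/19) = -13/19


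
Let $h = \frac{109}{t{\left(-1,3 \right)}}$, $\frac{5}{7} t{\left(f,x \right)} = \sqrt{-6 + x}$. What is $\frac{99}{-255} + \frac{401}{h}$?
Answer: $- \frac{33}{85} + \frac{2807 i \sqrt{3}}{545} \approx -0.38824 + 8.9209 i$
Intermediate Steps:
$t{\left(f,x \right)} = \frac{7 \sqrt{-6 + x}}{5}$
$h = - \frac{545 i \sqrt{3}}{21}$ ($h = \frac{109}{\frac{7}{5} \sqrt{-6 + 3}} = \frac{109}{\frac{7}{5} \sqrt{-3}} = \frac{109}{\frac{7}{5} i \sqrt{3}} = 109 \left(- \frac{5 i \sqrt{3}}{21}\right) = - \frac{545 i \sqrt{3}}{21} \approx - 44.951 i$)
$\frac{99}{-255} + \frac{401}{h} = \frac{99}{-255} + \frac{401}{\left(- \frac{545}{21}\right) i \sqrt{3}} = 99 \left(- \frac{1}{255}\right) + 401 \frac{7 i \sqrt{3}}{545} = - \frac{33}{85} + \frac{2807 i \sqrt{3}}{545}$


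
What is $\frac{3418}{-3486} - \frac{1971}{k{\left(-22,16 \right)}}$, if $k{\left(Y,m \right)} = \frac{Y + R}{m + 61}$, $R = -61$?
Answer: $\frac{3185398}{1743} \approx 1827.5$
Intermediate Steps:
$k{\left(Y,m \right)} = \frac{-61 + Y}{61 + m}$ ($k{\left(Y,m \right)} = \frac{Y - 61}{m + 61} = \frac{-61 + Y}{61 + m}$)
$\frac{3418}{-3486} - \frac{1971}{k{\left(-22,16 \right)}} = \frac{3418}{-3486} - \frac{1971}{\frac{1}{61 + 16} \left(-61 - 22\right)} = 3418 \left(- \frac{1}{3486}\right) - \frac{1971}{\frac{1}{77} \left(-83\right)} = - \frac{1709}{1743} - \frac{1971}{\frac{1}{77} \left(-83\right)} = - \frac{1709}{1743} - \frac{1971}{- \frac{83}{77}} = - \frac{1709}{1743} - - \frac{151767}{83} = - \frac{1709}{1743} + \frac{151767}{83} = \frac{3185398}{1743}$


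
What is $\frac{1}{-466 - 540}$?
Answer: $- \frac{1}{1006} \approx -0.00099404$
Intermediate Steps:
$\frac{1}{-466 - 540} = \frac{1}{-1006} = - \frac{1}{1006}$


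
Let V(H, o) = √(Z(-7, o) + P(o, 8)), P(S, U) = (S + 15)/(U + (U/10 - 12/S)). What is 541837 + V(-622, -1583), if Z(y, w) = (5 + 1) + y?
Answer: 541837 + I*√3398577639/4357 ≈ 5.4184e+5 + 13.38*I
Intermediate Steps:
P(S, U) = (15 + S)/(-12/S + 11*U/10) (P(S, U) = (15 + S)/(U + (U*(⅒) - 12/S)) = (15 + S)/(U + (U/10 - 12/S)) = (15 + S)/(U + (-12/S + U/10)) = (15 + S)/(-12/S + 11*U/10))
Z(y, w) = 6 + y
V(H, o) = √(-1 + 10*o*(15 + o)/(-120 + 88*o)) (V(H, o) = √((6 - 7) + 10*o*(15 + o)/(-120 + 11*o*8)) = √(-1 + 10*o*(15 + o)/(-120 + 88*o)))
541837 + V(-622, -1583) = 541837 + √((60 + 5*(-1583)² + 31*(-1583))/(-15 + 11*(-1583)))/2 = 541837 + √((60 + 5*2505889 - 49073)/(-15 - 17413))/2 = 541837 + √((60 + 12529445 - 49073)/(-17428))/2 = 541837 + √(-1/17428*12480432)/2 = 541837 + √(-3120108/4357)/2 = 541837 + (2*I*√3398577639/4357)/2 = 541837 + I*√3398577639/4357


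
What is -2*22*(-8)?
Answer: 352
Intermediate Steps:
-2*22*(-8) = -44*(-8) = 352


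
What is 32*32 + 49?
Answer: 1073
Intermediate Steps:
32*32 + 49 = 1024 + 49 = 1073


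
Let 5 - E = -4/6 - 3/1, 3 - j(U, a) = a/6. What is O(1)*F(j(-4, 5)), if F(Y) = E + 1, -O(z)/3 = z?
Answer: -29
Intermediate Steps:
j(U, a) = 3 - a/6
O(z) = -3*z
E = 26/3 (E = 5 - (-4/6 - 3/1) = 5 - (-4*1/6 - 3*1) = 5 - (-2/3 - 3) = 5 - 1*(-11/3) = 5 + 11/3 = 26/3 ≈ 8.6667)
F(Y) = 29/3 (F(Y) = 26/3 + 1 = 29/3)
O(1)*F(j(-4, 5)) = -3*1*(29/3) = -3*29/3 = -29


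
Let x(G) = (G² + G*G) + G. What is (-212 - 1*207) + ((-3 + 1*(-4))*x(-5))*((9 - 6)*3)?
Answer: -3254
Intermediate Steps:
x(G) = G + 2*G² (x(G) = (G² + G²) + G = 2*G² + G = G + 2*G²)
(-212 - 1*207) + ((-3 + 1*(-4))*x(-5))*((9 - 6)*3) = (-212 - 1*207) + ((-3 + 1*(-4))*(-5*(1 + 2*(-5))))*((9 - 6)*3) = (-212 - 207) + ((-3 - 4)*(-5*(1 - 10)))*(3*3) = -419 - (-35)*(-9)*9 = -419 - 7*45*9 = -419 - 315*9 = -419 - 2835 = -3254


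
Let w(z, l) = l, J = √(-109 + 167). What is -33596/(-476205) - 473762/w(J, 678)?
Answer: -37597509187/53811165 ≈ -698.69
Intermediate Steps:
J = √58 ≈ 7.6158
-33596/(-476205) - 473762/w(J, 678) = -33596/(-476205) - 473762/678 = -33596*(-1/476205) - 473762*1/678 = 33596/476205 - 236881/339 = -37597509187/53811165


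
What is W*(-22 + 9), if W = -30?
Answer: 390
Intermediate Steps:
W*(-22 + 9) = -30*(-22 + 9) = -30*(-13) = 390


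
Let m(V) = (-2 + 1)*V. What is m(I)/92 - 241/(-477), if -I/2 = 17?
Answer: 19195/21942 ≈ 0.87481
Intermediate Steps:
I = -34 (I = -2*17 = -34)
m(V) = -V
m(I)/92 - 241/(-477) = -1*(-34)/92 - 241/(-477) = 34*(1/92) - 241*(-1/477) = 17/46 + 241/477 = 19195/21942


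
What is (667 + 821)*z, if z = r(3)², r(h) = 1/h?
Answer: 496/3 ≈ 165.33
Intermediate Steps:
z = ⅑ (z = (1/3)² = (⅓)² = ⅑ ≈ 0.11111)
(667 + 821)*z = (667 + 821)*(⅑) = 1488*(⅑) = 496/3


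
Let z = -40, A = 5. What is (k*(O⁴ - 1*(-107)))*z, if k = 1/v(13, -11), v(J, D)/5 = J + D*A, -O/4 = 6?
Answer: 1327532/21 ≈ 63216.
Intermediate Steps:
O = -24 (O = -4*6 = -24)
v(J, D) = 5*J + 25*D (v(J, D) = 5*(J + D*5) = 5*(J + 5*D) = 5*J + 25*D)
k = -1/210 (k = 1/(5*13 + 25*(-11)) = 1/(65 - 275) = 1/(-210) = -1/210 ≈ -0.0047619)
(k*(O⁴ - 1*(-107)))*z = -((-24)⁴ - 1*(-107))/210*(-40) = -(331776 + 107)/210*(-40) = -1/210*331883*(-40) = -331883/210*(-40) = 1327532/21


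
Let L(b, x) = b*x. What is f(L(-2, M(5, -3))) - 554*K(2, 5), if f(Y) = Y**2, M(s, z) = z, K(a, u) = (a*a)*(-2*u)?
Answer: 22196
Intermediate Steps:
K(a, u) = -2*u*a**2 (K(a, u) = a**2*(-2*u) = -2*u*a**2)
f(L(-2, M(5, -3))) - 554*K(2, 5) = (-2*(-3))**2 - (-1108)*5*2**2 = 6**2 - (-1108)*5*4 = 36 - 554*(-40) = 36 + 22160 = 22196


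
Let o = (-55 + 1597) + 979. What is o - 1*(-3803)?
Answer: 6324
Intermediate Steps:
o = 2521 (o = 1542 + 979 = 2521)
o - 1*(-3803) = 2521 - 1*(-3803) = 2521 + 3803 = 6324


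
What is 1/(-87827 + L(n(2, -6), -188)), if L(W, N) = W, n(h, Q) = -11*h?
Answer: -1/87849 ≈ -1.1383e-5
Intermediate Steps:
1/(-87827 + L(n(2, -6), -188)) = 1/(-87827 - 11*2) = 1/(-87827 - 22) = 1/(-87849) = -1/87849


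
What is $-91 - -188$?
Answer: $97$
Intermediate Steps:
$-91 - -188 = -91 + 188 = 97$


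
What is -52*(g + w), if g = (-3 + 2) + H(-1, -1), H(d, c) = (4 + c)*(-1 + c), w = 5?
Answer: 104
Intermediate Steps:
H(d, c) = (-1 + c)*(4 + c)
g = -7 (g = (-3 + 2) + (-4 + (-1)² + 3*(-1)) = -1 + (-4 + 1 - 3) = -1 - 6 = -7)
-52*(g + w) = -52*(-7 + 5) = -52*(-2) = 104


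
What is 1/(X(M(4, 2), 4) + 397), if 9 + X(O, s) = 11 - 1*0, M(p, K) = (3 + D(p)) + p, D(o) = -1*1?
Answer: 1/399 ≈ 0.0025063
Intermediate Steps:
D(o) = -1
M(p, K) = 2 + p (M(p, K) = (3 - 1) + p = 2 + p)
X(O, s) = 2 (X(O, s) = -9 + (11 - 1*0) = -9 + (11 + 0) = -9 + 11 = 2)
1/(X(M(4, 2), 4) + 397) = 1/(2 + 397) = 1/399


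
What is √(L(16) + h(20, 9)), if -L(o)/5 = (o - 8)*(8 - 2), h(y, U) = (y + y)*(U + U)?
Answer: 4*√30 ≈ 21.909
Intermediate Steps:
h(y, U) = 4*U*y (h(y, U) = (2*y)*(2*U) = 4*U*y)
L(o) = 240 - 30*o (L(o) = -5*(o - 8)*(8 - 2) = -5*(-8 + o)*6 = -5*(-48 + 6*o) = 240 - 30*o)
√(L(16) + h(20, 9)) = √((240 - 30*16) + 4*9*20) = √((240 - 480) + 720) = √(-240 + 720) = √480 = 4*√30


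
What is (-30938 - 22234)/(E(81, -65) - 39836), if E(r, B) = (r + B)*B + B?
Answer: 5908/4549 ≈ 1.2987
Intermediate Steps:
E(r, B) = B + B*(B + r) (E(r, B) = (B + r)*B + B = B*(B + r) + B = B + B*(B + r))
(-30938 - 22234)/(E(81, -65) - 39836) = (-30938 - 22234)/(-65*(1 - 65 + 81) - 39836) = -53172/(-65*17 - 39836) = -53172/(-1105 - 39836) = -53172/(-40941) = -53172*(-1/40941) = 5908/4549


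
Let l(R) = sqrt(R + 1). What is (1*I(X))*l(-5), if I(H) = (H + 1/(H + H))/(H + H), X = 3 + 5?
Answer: 129*I/128 ≈ 1.0078*I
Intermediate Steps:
X = 8
I(H) = (H + 1/(2*H))/(2*H) (I(H) = (H + 1/(2*H))/((2*H)) = (H + 1/(2*H))*(1/(2*H)) = (H + 1/(2*H))/(2*H))
l(R) = sqrt(1 + R)
(1*I(X))*l(-5) = (1*(1/2 + (1/4)/8**2))*sqrt(1 - 5) = (1*(1/2 + (1/4)*(1/64)))*sqrt(-4) = (1*(1/2 + 1/256))*(2*I) = (1*(129/256))*(2*I) = 129*(2*I)/256 = 129*I/128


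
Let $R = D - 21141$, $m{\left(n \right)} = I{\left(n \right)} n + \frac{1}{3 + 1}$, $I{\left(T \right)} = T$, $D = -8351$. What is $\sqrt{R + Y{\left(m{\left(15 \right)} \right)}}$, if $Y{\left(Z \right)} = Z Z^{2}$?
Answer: $\frac{\sqrt{729545213}}{8} \approx 3376.3$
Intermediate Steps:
$m{\left(n \right)} = \frac{1}{4} + n^{2}$ ($m{\left(n \right)} = n n + \frac{1}{3 + 1} = n^{2} + \frac{1}{4} = \frac{1}{4} + n^{2}$)
$Y{\left(Z \right)} = Z^{3}$
$R = -29492$ ($R = -8351 - 21141 = -29492$)
$\sqrt{R + Y{\left(m{\left(15 \right)} \right)}} = \sqrt{-29492 + \left(\frac{1}{4} + 15^{2}\right)^{3}} = \sqrt{-29492 + \left(\frac{1}{4} + 225\right)^{3}} = \sqrt{-29492 + \left(\frac{901}{4}\right)^{3}} = \sqrt{-29492 + \frac{731432701}{64}} = \sqrt{\frac{729545213}{64}} = \frac{\sqrt{729545213}}{8}$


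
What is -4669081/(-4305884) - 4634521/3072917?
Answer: -5608011442287/13231624143628 ≈ -0.42383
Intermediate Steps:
-4669081/(-4305884) - 4634521/3072917 = -4669081*(-1/4305884) - 4634521*1/3072917 = 4669081/4305884 - 4634521/3072917 = -5608011442287/13231624143628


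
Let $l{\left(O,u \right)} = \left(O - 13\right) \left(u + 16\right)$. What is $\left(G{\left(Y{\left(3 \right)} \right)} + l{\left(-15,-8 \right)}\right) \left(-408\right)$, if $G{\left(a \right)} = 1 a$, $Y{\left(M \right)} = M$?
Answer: $90168$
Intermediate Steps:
$G{\left(a \right)} = a$
$l{\left(O,u \right)} = \left(-13 + O\right) \left(16 + u\right)$
$\left(G{\left(Y{\left(3 \right)} \right)} + l{\left(-15,-8 \right)}\right) \left(-408\right) = \left(3 - 224\right) \left(-408\right) = \left(-221\right) \left(-408\right) = 90168$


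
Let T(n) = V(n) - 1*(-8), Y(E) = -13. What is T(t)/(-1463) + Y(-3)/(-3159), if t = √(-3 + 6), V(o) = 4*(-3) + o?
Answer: 2435/355509 - √3/1463 ≈ 0.0056654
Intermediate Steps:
V(o) = -12 + o
t = √3 ≈ 1.7320
T(n) = -4 + n (T(n) = (-12 + n) - 1*(-8) = (-12 + n) + 8 = -4 + n)
T(t)/(-1463) + Y(-3)/(-3159) = (-4 + √3)/(-1463) - 13/(-3159) = (-4 + √3)*(-1/1463) - 13*(-1/3159) = (4/1463 - √3/1463) + 1/243 = 2435/355509 - √3/1463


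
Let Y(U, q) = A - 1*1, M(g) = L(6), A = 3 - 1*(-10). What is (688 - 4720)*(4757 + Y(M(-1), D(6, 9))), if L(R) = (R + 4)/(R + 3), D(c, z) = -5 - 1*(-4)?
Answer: -19228608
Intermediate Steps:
A = 13 (A = 3 + 10 = 13)
D(c, z) = -1 (D(c, z) = -5 + 4 = -1)
L(R) = (4 + R)/(3 + R)
M(g) = 10/9 (M(g) = (4 + 6)/(3 + 6) = 10/9)
Y(U, q) = 12 (Y(U, q) = 13 - 1*1 = 13 - 1 = 12)
(688 - 4720)*(4757 + Y(M(-1), D(6, 9))) = (688 - 4720)*(4757 + 12) = -4032*4769 = -19228608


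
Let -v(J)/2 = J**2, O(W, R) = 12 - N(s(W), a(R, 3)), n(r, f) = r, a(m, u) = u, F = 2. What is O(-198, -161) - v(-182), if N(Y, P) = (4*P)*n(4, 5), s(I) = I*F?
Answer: 66212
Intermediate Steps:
s(I) = 2*I (s(I) = I*2 = 2*I)
N(Y, P) = 16*P (N(Y, P) = (4*P)*4 = 16*P)
O(W, R) = -36 (O(W, R) = 12 - 16*3 = 12 - 1*48 = 12 - 48 = -36)
v(J) = -2*J**2
O(-198, -161) - v(-182) = -36 - (-2)*(-182)**2 = -36 - (-2)*33124 = -36 - 1*(-66248) = -36 + 66248 = 66212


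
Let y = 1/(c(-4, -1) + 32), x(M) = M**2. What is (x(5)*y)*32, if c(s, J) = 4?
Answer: 200/9 ≈ 22.222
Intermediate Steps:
y = 1/36 (y = 1/(4 + 32) = 1/36 ≈ 0.027778)
(x(5)*y)*32 = (5**2*(1/36))*32 = (25*(1/36))*32 = (25/36)*32 = 200/9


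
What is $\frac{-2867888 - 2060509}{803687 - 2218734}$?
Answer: $\frac{4928397}{1415047} \approx 3.4828$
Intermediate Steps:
$\frac{-2867888 - 2060509}{803687 - 2218734} = - \frac{4928397}{-1415047} = \left(-4928397\right) \left(- \frac{1}{1415047}\right) = \frac{4928397}{1415047}$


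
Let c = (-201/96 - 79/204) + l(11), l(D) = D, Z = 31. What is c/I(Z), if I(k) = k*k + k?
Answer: 13903/1618944 ≈ 0.0085877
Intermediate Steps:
I(k) = k + k² (I(k) = k² + k = k + k²)
c = 13903/1632 (c = (-201/96 - 79/204) + 11 = (-201*1/96 - 79*1/204) + 11 = (-67/32 - 79/204) + 11 = -4049/1632 + 11 = 13903/1632 ≈ 8.5190)
c/I(Z) = 13903/(1632*((31*(1 + 31)))) = 13903/(1632*((31*32))) = (13903/1632)/992 = (13903/1632)*(1/992) = 13903/1618944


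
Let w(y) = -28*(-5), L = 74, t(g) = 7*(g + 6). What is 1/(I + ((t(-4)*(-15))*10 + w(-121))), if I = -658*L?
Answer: -1/50652 ≈ -1.9743e-5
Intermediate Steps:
t(g) = 42 + 7*g (t(g) = 7*(6 + g) = 42 + 7*g)
w(y) = 140
I = -48692 (I = -658*74 = -48692)
1/(I + ((t(-4)*(-15))*10 + w(-121))) = 1/(-48692 + (((42 + 7*(-4))*(-15))*10 + 140)) = 1/(-48692 + (((42 - 28)*(-15))*10 + 140)) = 1/(-48692 + ((14*(-15))*10 + 140)) = 1/(-48692 + (-210*10 + 140)) = 1/(-48692 + (-2100 + 140)) = 1/(-48692 - 1960) = 1/(-50652) = -1/50652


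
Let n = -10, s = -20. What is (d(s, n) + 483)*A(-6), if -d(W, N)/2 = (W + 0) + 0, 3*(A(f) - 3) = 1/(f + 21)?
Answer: 71128/45 ≈ 1580.6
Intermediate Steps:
A(f) = 3 + 1/(3*(21 + f)) (A(f) = 3 + 1/(3*(f + 21)) = 3 + 1/(3*(21 + f)))
d(W, N) = -2*W (d(W, N) = -2*((W + 0) + 0) = -2*(W + 0) = -2*W)
(d(s, n) + 483)*A(-6) = (-2*(-20) + 483)*((190 + 9*(-6))/(3*(21 - 6))) = (40 + 483)*((⅓)*(190 - 54)/15) = 523*((⅓)*(1/15)*136) = 523*(136/45) = 71128/45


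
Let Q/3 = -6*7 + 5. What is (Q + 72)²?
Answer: 1521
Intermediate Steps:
Q = -111 (Q = 3*(-6*7 + 5) = 3*(-42 + 5) = 3*(-37) = -111)
(Q + 72)² = (-111 + 72)² = (-39)² = 1521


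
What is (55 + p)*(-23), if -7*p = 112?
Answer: -897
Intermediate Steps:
p = -16 (p = -⅐*112 = -16)
(55 + p)*(-23) = (55 - 16)*(-23) = 39*(-23) = -897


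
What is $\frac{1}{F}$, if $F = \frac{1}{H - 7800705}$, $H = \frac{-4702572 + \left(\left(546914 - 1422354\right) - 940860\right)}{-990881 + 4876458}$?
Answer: $- \frac{30310246450657}{3885577} \approx -7.8007 \cdot 10^{6}$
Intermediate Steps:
$H = - \frac{6518872}{3885577}$ ($H = \frac{-4702572 - 1816300}{3885577} = \left(-4702572 - 1816300\right) \frac{1}{3885577} = \left(-6518872\right) \frac{1}{3885577} = - \frac{6518872}{3885577} \approx -1.6777$)
$F = - \frac{3885577}{30310246450657}$ ($F = \frac{1}{- \frac{6518872}{3885577} - 7800705} = \frac{1}{- \frac{30310246450657}{3885577}} = - \frac{3885577}{30310246450657} \approx -1.2819 \cdot 10^{-7}$)
$\frac{1}{F} = \frac{1}{- \frac{3885577}{30310246450657}} = - \frac{30310246450657}{3885577}$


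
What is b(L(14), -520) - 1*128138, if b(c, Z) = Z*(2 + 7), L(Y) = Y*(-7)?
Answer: -132818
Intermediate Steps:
L(Y) = -7*Y
b(c, Z) = 9*Z (b(c, Z) = Z*9 = 9*Z)
b(L(14), -520) - 1*128138 = 9*(-520) - 1*128138 = -4680 - 128138 = -132818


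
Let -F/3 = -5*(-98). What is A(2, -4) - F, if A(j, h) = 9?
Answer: 1479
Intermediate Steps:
F = -1470 (F = -(-15)*(-98) = -3*490 = -1470)
A(2, -4) - F = 9 - 1*(-1470) = 9 + 1470 = 1479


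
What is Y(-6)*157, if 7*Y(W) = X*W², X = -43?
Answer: -243036/7 ≈ -34719.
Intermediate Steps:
Y(W) = -43*W²/7 (Y(W) = (-43*W²)/7 = -43*W²/7)
Y(-6)*157 = -43/7*(-6)²*157 = -43/7*36*157 = -1548/7*157 = -243036/7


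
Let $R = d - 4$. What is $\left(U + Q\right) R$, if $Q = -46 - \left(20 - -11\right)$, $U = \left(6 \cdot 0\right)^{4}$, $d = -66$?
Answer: $5390$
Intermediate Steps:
$U = 0$ ($U = 0^{4} = 0$)
$R = -70$ ($R = -66 - 4 = -70$)
$Q = -77$ ($Q = -46 - \left(20 + 11\right) = -46 - 31 = -77$)
$\left(U + Q\right) R = \left(0 - 77\right) \left(-70\right) = \left(-77\right) \left(-70\right) = 5390$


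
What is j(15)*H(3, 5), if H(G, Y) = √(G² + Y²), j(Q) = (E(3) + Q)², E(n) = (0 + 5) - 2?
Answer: 324*√34 ≈ 1889.2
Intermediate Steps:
E(n) = 3 (E(n) = 5 - 2 = 3)
j(Q) = (3 + Q)²
j(15)*H(3, 5) = (3 + 15)²*√(3² + 5²) = 18²*√(9 + 25) = 324*√34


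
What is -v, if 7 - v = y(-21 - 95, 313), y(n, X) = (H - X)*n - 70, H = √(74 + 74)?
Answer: 36231 - 232*√37 ≈ 34820.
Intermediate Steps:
H = 2*√37 (H = √148 = 2*√37 ≈ 12.166)
y(n, X) = -70 + n*(-X + 2*√37) (y(n, X) = (2*√37 - X)*n - 70 = (-X + 2*√37)*n - 70 = n*(-X + 2*√37) - 70 = -70 + n*(-X + 2*√37))
v = -36231 + 232*√37 (v = 7 - (-70 - 1*313*(-21 - 95) + 2*(-21 - 95)*√37) = 7 - (-70 - 1*313*(-116) + 2*(-116)*√37) = 7 - (-70 + 36308 - 232*√37) = 7 - (36238 - 232*√37) = 7 + (-36238 + 232*√37) = -36231 + 232*√37 ≈ -34820.)
-v = -(-36231 + 232*√37) = 36231 - 232*√37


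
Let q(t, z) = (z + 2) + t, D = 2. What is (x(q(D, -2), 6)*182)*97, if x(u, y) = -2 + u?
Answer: 0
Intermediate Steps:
q(t, z) = 2 + t + z (q(t, z) = (2 + z) + t = 2 + t + z)
(x(q(D, -2), 6)*182)*97 = ((-2 + (2 + 2 - 2))*182)*97 = ((-2 + 2)*182)*97 = (0*182)*97 = 0*97 = 0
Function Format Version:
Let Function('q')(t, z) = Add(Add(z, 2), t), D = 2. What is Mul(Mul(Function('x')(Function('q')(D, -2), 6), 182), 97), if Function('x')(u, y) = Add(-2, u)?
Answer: 0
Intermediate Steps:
Function('q')(t, z) = Add(2, t, z) (Function('q')(t, z) = Add(Add(2, z), t) = Add(2, t, z))
Mul(Mul(Function('x')(Function('q')(D, -2), 6), 182), 97) = Mul(Mul(Add(-2, Add(2, 2, -2)), 182), 97) = Mul(Mul(Add(-2, 2), 182), 97) = Mul(Mul(0, 182), 97) = Mul(0, 97) = 0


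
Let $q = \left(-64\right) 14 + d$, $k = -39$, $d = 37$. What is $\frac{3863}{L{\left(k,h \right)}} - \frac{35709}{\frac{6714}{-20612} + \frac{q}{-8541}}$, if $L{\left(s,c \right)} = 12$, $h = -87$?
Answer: $\frac{37795355539597}{237831396} \approx 1.5892 \cdot 10^{5}$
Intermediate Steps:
$q = -859$ ($q = \left(-64\right) 14 + 37 = -896 + 37 = -859$)
$\frac{3863}{L{\left(k,h \right)}} - \frac{35709}{\frac{6714}{-20612} + \frac{q}{-8541}} = \frac{3863}{12} - \frac{35709}{\frac{6714}{-20612} - \frac{859}{-8541}} = 3863 \cdot \frac{1}{12} - \frac{35709}{6714 \left(- \frac{1}{20612}\right) - - \frac{859}{8541}} = \frac{3863}{12} - \frac{35709}{- \frac{3357}{10306} + \frac{859}{8541}} = \frac{3863}{12} - \frac{35709}{- \frac{19819283}{88023546}} = \frac{3863}{12} - - \frac{3143232804114}{19819283} = \frac{3863}{12} + \frac{3143232804114}{19819283} = \frac{37795355539597}{237831396}$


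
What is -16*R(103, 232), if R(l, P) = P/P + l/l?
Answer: -32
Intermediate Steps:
R(l, P) = 2 (R(l, P) = 1 + 1 = 2)
-16*R(103, 232) = -16*2 = -32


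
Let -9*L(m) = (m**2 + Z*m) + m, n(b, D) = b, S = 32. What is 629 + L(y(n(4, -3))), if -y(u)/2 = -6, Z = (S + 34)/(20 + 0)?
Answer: 9109/15 ≈ 607.27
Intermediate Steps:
Z = 33/10 (Z = (32 + 34)/(20 + 0) = 66/20 = 66*(1/20) = 33/10 ≈ 3.3000)
y(u) = 12 (y(u) = -2*(-6) = 12)
L(m) = -43*m/90 - m**2/9 (L(m) = -((m**2 + 33*m/10) + m)/9 = -(m**2 + 43*m/10)/9 = -43*m/90 - m**2/9)
629 + L(y(n(4, -3))) = 629 - 1/90*12*(43 + 10*12) = 629 - 1/90*12*(43 + 120) = 629 - 1/90*12*163 = 629 - 326/15 = 9109/15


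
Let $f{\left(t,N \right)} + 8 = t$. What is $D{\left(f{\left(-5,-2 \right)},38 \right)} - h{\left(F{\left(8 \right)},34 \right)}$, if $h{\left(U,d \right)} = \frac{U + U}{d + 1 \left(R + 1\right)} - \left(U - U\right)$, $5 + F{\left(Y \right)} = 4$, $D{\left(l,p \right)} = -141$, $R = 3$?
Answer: $- \frac{2678}{19} \approx -140.95$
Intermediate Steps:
$f{\left(t,N \right)} = -8 + t$
$F{\left(Y \right)} = -1$ ($F{\left(Y \right)} = -5 + 4 = -1$)
$h{\left(U,d \right)} = \frac{2 U}{4 + d}$ ($h{\left(U,d \right)} = \frac{U + U}{d + 1 \left(3 + 1\right)} - \left(U - U\right) = \frac{2 U}{d + 1 \cdot 4} - 0 = \frac{2 U}{d + 4} + 0 = \frac{2 U}{4 + d} + 0 = \frac{2 U}{4 + d}$)
$D{\left(f{\left(-5,-2 \right)},38 \right)} - h{\left(F{\left(8 \right)},34 \right)} = -141 - 2 \left(-1\right) \frac{1}{4 + 34} = -141 - 2 \left(-1\right) \frac{1}{38} = -141 - - \frac{1}{19} = -141 + \frac{1}{19} = - \frac{2678}{19}$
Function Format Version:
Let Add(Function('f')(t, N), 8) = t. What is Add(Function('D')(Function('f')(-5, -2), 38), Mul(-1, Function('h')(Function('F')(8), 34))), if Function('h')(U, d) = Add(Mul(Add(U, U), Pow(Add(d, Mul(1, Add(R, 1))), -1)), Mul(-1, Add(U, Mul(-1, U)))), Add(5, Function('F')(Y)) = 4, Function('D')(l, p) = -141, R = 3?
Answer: Rational(-2678, 19) ≈ -140.95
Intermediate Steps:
Function('f')(t, N) = Add(-8, t)
Function('F')(Y) = -1 (Function('F')(Y) = Add(-5, 4) = -1)
Function('h')(U, d) = Mul(2, U, Pow(Add(4, d), -1)) (Function('h')(U, d) = Add(Mul(Add(U, U), Pow(Add(d, Mul(1, Add(3, 1))), -1)), Mul(-1, Add(U, Mul(-1, U)))) = Add(Mul(Mul(2, U), Pow(Add(d, Mul(1, 4)), -1)), Mul(-1, 0)) = Add(Mul(Mul(2, U), Pow(Add(d, 4), -1)), 0) = Add(Mul(Mul(2, U), Pow(Add(4, d), -1)), 0) = Add(Mul(2, U, Pow(Add(4, d), -1)), 0) = Mul(2, U, Pow(Add(4, d), -1)))
Add(Function('D')(Function('f')(-5, -2), 38), Mul(-1, Function('h')(Function('F')(8), 34))) = Add(-141, Mul(-1, Mul(2, -1, Pow(Add(4, 34), -1)))) = Add(-141, Mul(-1, Mul(2, -1, Pow(38, -1)))) = Add(-141, Mul(-1, Mul(2, -1, Rational(1, 38)))) = Add(-141, Mul(-1, Rational(-1, 19))) = Add(-141, Rational(1, 19)) = Rational(-2678, 19)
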